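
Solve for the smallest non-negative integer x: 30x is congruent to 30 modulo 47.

1

The inverse of 30 mod 47 is 11 (since 30·11 = 330 ≡ 1).
So x ≡ 11·30 = 330 ≡ 1 (mod 47).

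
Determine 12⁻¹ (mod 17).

10

17 = 1·12 + 5
12 = 2·5 + 2
5 = 2·2 + 1
2 = 2·1 + 0
Back-substituting gives 12·10 ≡ 1 (mod 17).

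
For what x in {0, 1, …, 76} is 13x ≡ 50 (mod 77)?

13⁻¹ ≡ 6 (mod 77) because 13·6 = 78 = 1·77 + 1.
So x ≡ 6·50 = 300 ≡ 69 (mod 77).

69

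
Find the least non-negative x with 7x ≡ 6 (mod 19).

9

7⁻¹ ≡ 11 (mod 19) because 7·11 = 77 = 4·19 + 1.
So x ≡ 11·6 = 66 ≡ 9 (mod 19).
Check: 7·9 = 63 = 3·19 + 6.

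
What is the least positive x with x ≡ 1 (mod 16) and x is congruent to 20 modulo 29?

49

Since 29·5 ≡ 1 (mod 16), take x = 20 + 29·((1−20)·5 mod 16) = 20 + 29·1 = 49.
Check: 49 mod 16 = 1, 49 mod 29 = 20.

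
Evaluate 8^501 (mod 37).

Square-and-reduce mod 37: 8^1≡8, 8^2≡27, 8^4≡26, 8^8≡10, 8^16≡26, 8^32≡10, 8^64≡26, 8^128≡10, 8^256≡26.
501 = 1 + 4 + 16 + 32 + 64 + 128 + 256, so 8^501 ≡ 8·26·26·10·26·10·26 ≡ 6 (mod 37).

6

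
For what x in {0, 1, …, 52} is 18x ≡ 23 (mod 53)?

16

18⁻¹ ≡ 3 (mod 53) because 18·3 = 54 = 1·53 + 1.
So x ≡ 3·23 = 69 ≡ 16 (mod 53).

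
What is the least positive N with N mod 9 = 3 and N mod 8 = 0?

48

x ≡ 0 (mod 8) gives x ∈ {0, 8, 16, 24, 32, 40, 48}.
The first of these with x mod 9 = 3 is 48.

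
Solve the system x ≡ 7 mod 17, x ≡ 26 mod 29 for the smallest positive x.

432

x ≡ 7 (mod 17) gives x ∈ {7, 24, 41, 58, 75, 92, 109, 126, …}.
The first of these with x mod 29 = 26 is 432.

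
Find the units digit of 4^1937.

4

Last digits of 4^n: 4, 6 (period 2).
1937 mod 2 = 1, so the last digit matches 4^1 = 4.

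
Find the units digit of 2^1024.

Powers of 2 mod 10 repeat with period 4: 2, 4, 8, 6.
1024 mod 4 = 0, so the last digit matches 2^4 = 6.

6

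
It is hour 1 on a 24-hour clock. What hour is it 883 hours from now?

883 mod 24 = 19 (since 36·24 = 864).
(1 + 19) mod 24 = 20.

20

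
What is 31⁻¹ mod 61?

61 = 1·31 + 30
31 = 1·30 + 1
30 = 30·1 + 0
Back-substituting gives 31·2 ≡ 1 (mod 61).

2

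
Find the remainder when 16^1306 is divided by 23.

12

Successive squares of 16 mod 23: 16^1≡16, 16^2≡3, 16^4≡9, 16^8≡12, 16^16≡6, 16^32≡13, 16^64≡8, 16^128≡18, 16^256≡2, 16^512≡4, 16^1024≡16.
1306 = 2 + 8 + 16 + 256 + 1024, so 16^1306 ≡ 3·12·6·2·16 ≡ 12 (mod 23).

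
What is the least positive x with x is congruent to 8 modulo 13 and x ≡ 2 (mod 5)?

x ≡ 2 (mod 5) gives x ∈ {2, 7, 12, 17, 22, 27, 32, 37, …}.
The first of these with x mod 13 = 8 is 47.

47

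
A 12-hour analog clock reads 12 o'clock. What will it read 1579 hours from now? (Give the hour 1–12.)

Dividing 1579 by 12 gives quotient 131 and remainder 7.
12 + 7 → 7 on a 12-hour dial.

7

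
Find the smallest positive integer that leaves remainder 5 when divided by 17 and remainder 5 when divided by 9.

5

x ≡ 5 (mod 9) gives x ∈ {5}.
The first of these with x mod 17 = 5 is 5.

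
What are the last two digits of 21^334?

By repeated squaring mod 100: 21^1≡21, 21^2≡41, 21^4≡81, 21^8≡61, 21^16≡21, 21^32≡41, 21^64≡81, 21^128≡61, 21^256≡21.
Since 334 = 2 + 4 + 8 + 64 + 256 in binary, 21^334 ≡ 41·81·61·81·21 ≡ 81 (mod 100).

81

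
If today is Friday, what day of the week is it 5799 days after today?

Monday

5799 = 828·7 + 3, so 5799 mod 7 = 3.
Friday + 3 days → Monday.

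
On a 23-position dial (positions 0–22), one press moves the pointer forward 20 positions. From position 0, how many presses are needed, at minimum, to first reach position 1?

15

20·15 = 300 = 13·23 + 1, so 20⁻¹ ≡ 15 (mod 23).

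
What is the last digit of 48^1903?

Last digits of 8^n: 8, 4, 2, 6 (period 4).
1903 leaves remainder 3 on division by 4, so 48^1903 ends in 2.

2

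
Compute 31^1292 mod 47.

By repeated squaring mod 47: 31^1≡31, 31^2≡21, 31^4≡18, 31^8≡42, 31^16≡25, 31^32≡14, 31^64≡8, 31^128≡17, 31^256≡7, 31^512≡2, 31^1024≡4.
1292 = 4 + 8 + 256 + 1024, so 31^1292 ≡ 18·42·7·4 ≡ 18 (mod 47).

18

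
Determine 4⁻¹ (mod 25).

25 = 6·4 + 1
4 = 4·1 + 0
Back-substituting gives 4·19 ≡ 1 (mod 25).

19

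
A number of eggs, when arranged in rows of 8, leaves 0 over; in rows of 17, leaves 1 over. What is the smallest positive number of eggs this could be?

x ≡ 0 (mod 8) gives x ∈ {0, 8, 16, 24, 32, 40, 48, 56, …}.
The first of these with x mod 17 = 1 is 120.

120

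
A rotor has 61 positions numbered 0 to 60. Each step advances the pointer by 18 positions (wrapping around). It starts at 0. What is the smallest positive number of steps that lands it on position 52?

The inverse of 18 mod 61 is 17 (since 18·17 = 306 ≡ 1).
So x ≡ 17·52 = 884 ≡ 30 (mod 61).

30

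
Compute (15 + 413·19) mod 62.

413·19 = 7847.
7847 − 126·62 = 35, so 7847 ≡ 35 (mod 62).
(15 + 35) mod 62 = 50.

50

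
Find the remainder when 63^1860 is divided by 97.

64

Square-and-reduce mod 97: 63^1≡63, 63^2≡89, 63^4≡64, 63^8≡22, 63^16≡96, 63^32≡1, 63^64≡1, 63^128≡1, 63^256≡1, 63^512≡1, 63^1024≡1.
1860 = 4 + 64 + 256 + 512 + 1024, so 63^1860 ≡ 64·1·1·1·1 ≡ 64 (mod 97).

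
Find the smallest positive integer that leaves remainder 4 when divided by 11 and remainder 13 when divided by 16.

125

x ≡ 4 (mod 11) gives x ∈ {4, 15, 26, 37, 48, 59, 70, 81, …}.
The first of these with x mod 16 = 13 is 125.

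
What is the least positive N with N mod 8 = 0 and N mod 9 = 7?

x ≡ 0 (mod 8) gives x ∈ {0, 8, 16}.
The first of these with x mod 9 = 7 is 16.

16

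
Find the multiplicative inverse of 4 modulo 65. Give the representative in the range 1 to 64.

4·49 = 196 = 3·65 + 1, so 4⁻¹ ≡ 49 (mod 65).

49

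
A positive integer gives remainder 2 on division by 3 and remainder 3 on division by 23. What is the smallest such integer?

26

Since 23·2 ≡ 1 (mod 3), take x = 3 + 23·((2−3)·2 mod 3) = 3 + 23·1 = 26.
Check: 26 mod 3 = 2, 26 mod 23 = 3.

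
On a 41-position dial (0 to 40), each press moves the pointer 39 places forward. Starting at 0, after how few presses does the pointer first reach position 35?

The inverse of 39 mod 41 is 20 (since 39·20 = 780 ≡ 1).
Multiplying both sides by 20: x ≡ 20·35 = 700 ≡ 3 (mod 41).

3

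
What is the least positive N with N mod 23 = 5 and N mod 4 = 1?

x ≡ 1 (mod 4) gives x ∈ {1, 5}.
The first of these with x mod 23 = 5 is 5.

5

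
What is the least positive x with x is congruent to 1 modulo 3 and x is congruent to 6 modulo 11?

x ≡ 1 (mod 3) gives x ∈ {1, 4, 7, 10, 13, 16, 19, 22, …}.
The first of these with x mod 11 = 6 is 28.

28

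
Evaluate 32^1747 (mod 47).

25

Successive squares of 32 mod 47: 32^1≡32, 32^2≡37, 32^4≡6, 32^8≡36, 32^16≡27, 32^32≡24, 32^64≡12, 32^128≡3, 32^256≡9, 32^512≡34, 32^1024≡28.
Since 1747 = 1 + 2 + 16 + 64 + 128 + 512 + 1024 in binary, 32^1747 ≡ 32·37·27·12·3·34·28 ≡ 25 (mod 47).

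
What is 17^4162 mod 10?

Powers of 7 mod 10 repeat with period 4: 7, 9, 3, 1.
4162 leaves remainder 2 on division by 4, so 17^4162 ends in 9.

9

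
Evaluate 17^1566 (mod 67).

59

Successive squares of 17 mod 67: 17^1≡17, 17^2≡21, 17^4≡39, 17^8≡47, 17^16≡65, 17^32≡4, 17^64≡16, 17^128≡55, 17^256≡10, 17^512≡33, 17^1024≡17.
Since 1566 = 2 + 4 + 8 + 16 + 512 + 1024 in binary, 17^1566 ≡ 21·39·47·65·33·17 ≡ 59 (mod 67).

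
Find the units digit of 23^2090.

Powers of 3 mod 10 repeat with period 4: 3, 9, 7, 1.
2090 leaves remainder 2 on division by 4, so 23^2090 ends in 9.

9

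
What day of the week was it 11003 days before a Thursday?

11003 = 1571·7 + 6, so 11003 mod 7 = 6.
Thursday − 6 days → Friday.

Friday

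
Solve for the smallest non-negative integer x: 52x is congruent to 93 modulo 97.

52⁻¹ ≡ 28 (mod 97) because 52·28 = 1456 = 15·97 + 1.
So x ≡ 28·93 = 2604 ≡ 82 (mod 97).

82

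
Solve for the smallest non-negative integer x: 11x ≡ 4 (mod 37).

The inverse of 11 mod 37 is 27 (since 11·27 = 297 ≡ 1).
So x ≡ 27·4 = 108 ≡ 34 (mod 37).
Check: 11·34 = 374 = 10·37 + 4.

34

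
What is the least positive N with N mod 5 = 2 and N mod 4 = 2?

x ≡ 2 (mod 4) gives x ∈ {2}.
The first of these with x mod 5 = 2 is 2.

2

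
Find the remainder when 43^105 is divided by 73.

51

Successive squares of 43 mod 73: 43^1≡43, 43^2≡24, 43^4≡65, 43^8≡64, 43^16≡8, 43^32≡64, 43^64≡8.
Since 105 = 1 + 8 + 32 + 64 in binary, 43^105 ≡ 43·64·64·8 ≡ 51 (mod 73).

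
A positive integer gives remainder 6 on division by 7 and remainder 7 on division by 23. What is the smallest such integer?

x ≡ 6 (mod 7) gives x ∈ {6, 13, 20, 27, 34, 41, 48, 55, …}.
The first of these with x mod 23 = 7 is 76.

76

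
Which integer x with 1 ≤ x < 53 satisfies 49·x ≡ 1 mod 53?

13

53 = 1·49 + 4
49 = 12·4 + 1
4 = 4·1 + 0
Back-substituting gives 49·13 ≡ 1 (mod 53).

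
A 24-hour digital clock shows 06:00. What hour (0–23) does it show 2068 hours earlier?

2068 − 86·24 = 4, so 2068 ≡ 4 (mod 24).
(6 − 4) mod 24 = 2.

2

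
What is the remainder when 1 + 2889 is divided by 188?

2889 − 15·188 = 69, so 2889 ≡ 69 (mod 188).
(1 + 69) mod 188 = 70.

70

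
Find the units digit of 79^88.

1

Last digits of 9^n: 9, 1 (period 2).
88 mod 2 = 0, so the last digit matches 9^2 = 1.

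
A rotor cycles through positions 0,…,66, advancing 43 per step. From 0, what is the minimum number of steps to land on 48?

65

The inverse of 43 mod 67 is 53 (since 43·53 = 2279 ≡ 1).
Multiplying both sides by 53: x ≡ 53·48 = 2544 ≡ 65 (mod 67).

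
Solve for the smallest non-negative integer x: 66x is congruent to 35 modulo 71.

66⁻¹ ≡ 14 (mod 71) because 66·14 = 924 = 13·71 + 1.
Multiplying both sides by 14: x ≡ 14·35 = 490 ≡ 64 (mod 71).
Check: 66·64 = 4224 = 59·71 + 35.

64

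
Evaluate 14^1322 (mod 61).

Successive squares of 14 mod 61: 14^1≡14, 14^2≡13, 14^4≡47, 14^8≡13, 14^16≡47, 14^32≡13, 14^64≡47, 14^128≡13, 14^256≡47, 14^512≡13, 14^1024≡47.
1322 = 2 + 8 + 32 + 256 + 1024, so 14^1322 ≡ 13·13·13·47·47 ≡ 13 (mod 61).

13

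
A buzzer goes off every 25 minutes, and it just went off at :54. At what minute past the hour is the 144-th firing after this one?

54

144·25 = 3600.
Dividing 3600 by 60 gives quotient 60 and remainder 0.
(54 + 0) mod 60 = 54.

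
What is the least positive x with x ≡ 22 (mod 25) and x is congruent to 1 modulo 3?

22

x ≡ 1 (mod 3) gives x ∈ {1, 4, 7, 10, 13, 16, 19, 22}.
The first of these with x mod 25 = 22 is 22.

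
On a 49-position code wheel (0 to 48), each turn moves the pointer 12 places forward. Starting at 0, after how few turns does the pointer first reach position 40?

36

12⁻¹ ≡ 45 (mod 49) because 12·45 = 540 = 11·49 + 1.
So x ≡ 45·40 = 1800 ≡ 36 (mod 49).
Check: 12·36 = 432 = 8·49 + 40.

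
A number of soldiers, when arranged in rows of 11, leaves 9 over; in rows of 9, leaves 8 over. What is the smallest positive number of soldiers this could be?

53

x ≡ 8 (mod 9) gives x ∈ {8, 17, 26, 35, 44, 53}.
The first of these with x mod 11 = 9 is 53.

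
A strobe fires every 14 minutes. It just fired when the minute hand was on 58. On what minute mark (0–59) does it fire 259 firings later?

259·14 = 3626.
Dividing 3626 by 60 gives quotient 60 and remainder 26.
(58 + 26) mod 60 = 24.

24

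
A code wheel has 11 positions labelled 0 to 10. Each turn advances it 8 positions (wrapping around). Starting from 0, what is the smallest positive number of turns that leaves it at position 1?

11 = 1·8 + 3
8 = 2·3 + 2
3 = 1·2 + 1
2 = 2·1 + 0
Back-substituting gives 8·7 ≡ 1 (mod 11).

7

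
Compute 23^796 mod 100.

61

By repeated squaring mod 100: 23^1≡23, 23^2≡29, 23^4≡41, 23^8≡81, 23^16≡61, 23^32≡21, 23^64≡41, 23^128≡81, 23^256≡61, 23^512≡21.
796 = 4 + 8 + 16 + 256 + 512, so 23^796 ≡ 41·81·61·61·21 ≡ 61 (mod 100).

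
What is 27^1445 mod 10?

Powers of 7 mod 10 repeat with period 4: 7, 9, 3, 1.
1445 leaves remainder 1 on division by 4, so 27^1445 ends in 7.

7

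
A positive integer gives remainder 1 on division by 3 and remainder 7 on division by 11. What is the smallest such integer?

7

x ≡ 1 (mod 3) gives x ∈ {1, 4, 7}.
The first of these with x mod 11 = 7 is 7.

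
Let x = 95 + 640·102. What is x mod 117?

89

640·102 = 65280.
65280 − 557·117 = 111, so 65280 ≡ 111 (mod 117).
(95 + 111) mod 117 = 89.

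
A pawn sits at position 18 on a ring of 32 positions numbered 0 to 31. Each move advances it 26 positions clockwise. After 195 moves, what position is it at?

0

195·26 = 5070.
5070 = 158·32 + 14, so 5070 mod 32 = 14.
(18 + 14) mod 32 = 0.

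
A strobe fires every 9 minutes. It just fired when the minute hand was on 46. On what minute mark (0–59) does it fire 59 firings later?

59·9 = 531.
531 mod 60 = 51 (since 8·60 = 480).
(46 + 51) mod 60 = 37.

37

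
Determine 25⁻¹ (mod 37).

3

37 = 1·25 + 12
25 = 2·12 + 1
12 = 12·1 + 0
Back-substituting gives 25·3 ≡ 1 (mod 37).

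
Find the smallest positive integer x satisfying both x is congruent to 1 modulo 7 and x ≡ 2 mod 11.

57

Since 11·2 ≡ 1 (mod 7), take x = 2 + 11·((1−2)·2 mod 7) = 2 + 11·5 = 57.
Check: 57 mod 7 = 1, 57 mod 11 = 2.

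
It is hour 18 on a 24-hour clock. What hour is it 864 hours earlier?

864 − 36·24 = 0, so 864 ≡ 0 (mod 24).
(18 − 0) mod 24 = 18.

18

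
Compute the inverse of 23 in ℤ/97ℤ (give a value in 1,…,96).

38

23·38 = 874 = 9·97 + 1, so 23⁻¹ ≡ 38 (mod 97).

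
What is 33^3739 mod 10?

Last digits of 3^n: 3, 9, 7, 1 (period 4).
3739 leaves remainder 3 on division by 4, so 33^3739 ends in 7.

7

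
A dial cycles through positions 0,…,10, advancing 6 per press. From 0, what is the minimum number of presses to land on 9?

6⁻¹ ≡ 2 (mod 11) because 6·2 = 12 = 1·11 + 1.
So x ≡ 2·9 = 18 ≡ 7 (mod 11).

7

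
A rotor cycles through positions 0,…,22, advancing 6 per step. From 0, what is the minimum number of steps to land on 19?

7

6⁻¹ ≡ 4 (mod 23) because 6·4 = 24 = 1·23 + 1.
Multiplying both sides by 4: x ≡ 4·19 = 76 ≡ 7 (mod 23).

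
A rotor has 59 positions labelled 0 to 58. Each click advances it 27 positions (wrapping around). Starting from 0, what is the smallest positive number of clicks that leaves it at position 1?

27·35 = 945 = 16·59 + 1, so 27⁻¹ ≡ 35 (mod 59).

35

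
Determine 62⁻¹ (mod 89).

62·56 = 3472 = 39·89 + 1, so 62⁻¹ ≡ 56 (mod 89).

56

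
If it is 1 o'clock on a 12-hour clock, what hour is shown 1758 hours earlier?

1758 = 146·12 + 6, so 1758 mod 12 = 6.
1 − 6 → 7 on a 12-hour dial.

7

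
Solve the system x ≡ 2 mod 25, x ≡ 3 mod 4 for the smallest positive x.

27

x ≡ 3 (mod 4) gives x ∈ {3, 7, 11, 15, 19, 23, 27}.
The first of these with x mod 25 = 2 is 27.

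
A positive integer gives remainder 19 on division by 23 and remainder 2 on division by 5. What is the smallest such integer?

42

Since 5·14 ≡ 1 (mod 23), take x = 2 + 5·((19−2)·14 mod 23) = 2 + 5·8 = 42.
Check: 42 mod 23 = 19, 42 mod 5 = 2.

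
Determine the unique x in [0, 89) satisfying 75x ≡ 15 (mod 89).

The inverse of 75 mod 89 is 19 (since 75·19 = 1425 ≡ 1).
Multiplying both sides by 19: x ≡ 19·15 = 285 ≡ 18 (mod 89).

18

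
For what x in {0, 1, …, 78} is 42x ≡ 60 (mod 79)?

42⁻¹ ≡ 32 (mod 79) because 42·32 = 1344 = 17·79 + 1.
So x ≡ 32·60 = 1920 ≡ 24 (mod 79).
Check: 42·24 = 1008 = 12·79 + 60.

24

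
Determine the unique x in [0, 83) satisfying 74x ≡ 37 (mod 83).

The inverse of 74 mod 83 is 46 (since 74·46 = 3404 ≡ 1).
So x ≡ 46·37 = 1702 ≡ 42 (mod 83).

42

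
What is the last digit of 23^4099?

7

Last digits of 3^n: 3, 9, 7, 1 (period 4).
4099 leaves remainder 3 on division by 4, so 23^4099 ends in 7.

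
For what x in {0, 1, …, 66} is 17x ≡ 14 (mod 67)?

56

17⁻¹ ≡ 4 (mod 67) because 17·4 = 68 = 1·67 + 1.
Multiplying both sides by 4: x ≡ 4·14 = 56 ≡ 56 (mod 67).
Check: 17·56 = 952 = 14·67 + 14.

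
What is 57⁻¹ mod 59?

29

59 = 1·57 + 2
57 = 28·2 + 1
2 = 2·1 + 0
Back-substituting gives 57·29 ≡ 1 (mod 59).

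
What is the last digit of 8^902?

4

Last digits of 8^n: 8, 4, 2, 6 (period 4).
902 leaves remainder 2 on division by 4, so 8^902 ends in 4.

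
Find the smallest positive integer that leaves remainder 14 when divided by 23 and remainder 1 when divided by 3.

x ≡ 1 (mod 3) gives x ∈ {1, 4, 7, 10, 13, 16, 19, 22, …}.
The first of these with x mod 23 = 14 is 37.

37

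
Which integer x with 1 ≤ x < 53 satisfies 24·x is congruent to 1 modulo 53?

42

24·42 = 1008 = 19·53 + 1, so 24⁻¹ ≡ 42 (mod 53).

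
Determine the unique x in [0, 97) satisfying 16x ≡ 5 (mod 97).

16⁻¹ ≡ 91 (mod 97) because 16·91 = 1456 = 15·97 + 1.
So x ≡ 91·5 = 455 ≡ 67 (mod 97).

67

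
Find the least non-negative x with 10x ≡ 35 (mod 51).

29

10⁻¹ ≡ 46 (mod 51) because 10·46 = 460 = 9·51 + 1.
So x ≡ 46·35 = 1610 ≡ 29 (mod 51).
Check: 10·29 = 290 = 5·51 + 35.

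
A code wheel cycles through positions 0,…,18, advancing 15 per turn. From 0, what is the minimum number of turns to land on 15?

1

15⁻¹ ≡ 14 (mod 19) because 15·14 = 210 = 11·19 + 1.
Multiplying both sides by 14: x ≡ 14·15 = 210 ≡ 1 (mod 19).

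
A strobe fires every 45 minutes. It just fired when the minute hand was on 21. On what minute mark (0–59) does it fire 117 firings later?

6

117·45 = 5265.
Dividing 5265 by 60 gives quotient 87 and remainder 45.
(21 + 45) mod 60 = 6.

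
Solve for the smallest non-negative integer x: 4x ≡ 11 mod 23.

4⁻¹ ≡ 6 (mod 23) because 4·6 = 24 = 1·23 + 1.
Multiplying both sides by 6: x ≡ 6·11 = 66 ≡ 20 (mod 23).

20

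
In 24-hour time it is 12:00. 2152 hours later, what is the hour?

2152 mod 24 = 16 (since 89·24 = 2136).
(12 + 16) mod 24 = 4.

4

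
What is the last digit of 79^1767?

9

Powers of 9 mod 10 repeat with period 2: 9, 1.
1767 mod 2 = 1, so the last digit matches 9^1 = 9.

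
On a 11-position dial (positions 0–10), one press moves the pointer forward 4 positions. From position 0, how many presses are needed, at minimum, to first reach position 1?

11 = 2·4 + 3
4 = 1·3 + 1
3 = 3·1 + 0
Back-substituting gives 4·3 ≡ 1 (mod 11).

3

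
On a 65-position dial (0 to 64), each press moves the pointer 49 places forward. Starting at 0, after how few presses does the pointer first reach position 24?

49⁻¹ ≡ 4 (mod 65) because 49·4 = 196 = 3·65 + 1.
So x ≡ 4·24 = 96 ≡ 31 (mod 65).
Check: 49·31 = 1519 = 23·65 + 24.

31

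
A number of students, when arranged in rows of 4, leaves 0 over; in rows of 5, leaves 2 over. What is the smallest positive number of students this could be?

Since 5·1 ≡ 1 (mod 4), take x = 2 + 5·((0−2)·1 mod 4) = 2 + 5·2 = 12.
Check: 12 mod 4 = 0, 12 mod 5 = 2.

12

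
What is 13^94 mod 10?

The units digit of 13^n cycles with period 4: 3, 9, 7, 1, …
94 leaves remainder 2 on division by 4, so 13^94 ends in 9.

9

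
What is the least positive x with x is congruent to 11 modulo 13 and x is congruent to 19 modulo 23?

180

x ≡ 11 (mod 13) gives x ∈ {11, 24, 37, 50, 63, 76, 89, 102, …}.
The first of these with x mod 23 = 19 is 180.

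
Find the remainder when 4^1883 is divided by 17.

13

By repeated squaring mod 17: 4^1≡4, 4^2≡16, 4^4≡1, 4^8≡1, 4^16≡1, 4^32≡1, 4^64≡1, 4^128≡1, 4^256≡1, 4^512≡1, 4^1024≡1.
Since 1883 = 1 + 2 + 8 + 16 + 64 + 256 + 512 + 1024 in binary, 4^1883 ≡ 4·16·1·1·1·1·1·1 ≡ 13 (mod 17).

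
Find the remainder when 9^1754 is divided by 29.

By repeated squaring mod 29: 9^1≡9, 9^2≡23, 9^4≡7, 9^8≡20, 9^16≡23, 9^32≡7, 9^64≡20, 9^128≡23, 9^256≡7, 9^512≡20, 9^1024≡23.
Since 1754 = 2 + 8 + 16 + 64 + 128 + 512 + 1024 in binary, 9^1754 ≡ 23·20·23·20·23·20·23 ≡ 7 (mod 29).

7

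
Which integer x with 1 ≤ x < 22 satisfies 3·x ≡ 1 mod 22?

22 = 7·3 + 1
3 = 3·1 + 0
Back-substituting gives 3·15 ≡ 1 (mod 22).

15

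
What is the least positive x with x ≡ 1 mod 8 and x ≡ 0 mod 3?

x ≡ 0 (mod 3) gives x ∈ {0, 3, 6, 9}.
The first of these with x mod 8 = 1 is 9.

9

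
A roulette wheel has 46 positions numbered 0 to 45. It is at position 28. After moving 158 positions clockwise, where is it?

158 − 3·46 = 20, so 158 ≡ 20 (mod 46).
(28 + 20) mod 46 = 2.

2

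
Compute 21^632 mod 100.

By repeated squaring mod 100: 21^1≡21, 21^2≡41, 21^4≡81, 21^8≡61, 21^16≡21, 21^32≡41, 21^64≡81, 21^128≡61, 21^256≡21, 21^512≡41.
632 = 8 + 16 + 32 + 64 + 512, so 21^632 ≡ 61·21·41·81·41 ≡ 41 (mod 100).

41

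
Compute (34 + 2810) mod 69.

15

2810 = 40·69 + 50, so 2810 mod 69 = 50.
(34 + 50) mod 69 = 15.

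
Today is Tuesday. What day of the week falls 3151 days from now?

3151 = 450·7 + 1, so 3151 mod 7 = 1.
Tuesday + 1 day → Wednesday.

Wednesday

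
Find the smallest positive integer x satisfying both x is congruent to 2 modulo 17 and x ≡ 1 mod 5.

x ≡ 1 (mod 5) gives x ∈ {1, 6, 11, 16, 21, 26, 31, 36}.
The first of these with x mod 17 = 2 is 36.

36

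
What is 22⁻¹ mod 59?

59 = 2·22 + 15
22 = 1·15 + 7
15 = 2·7 + 1
7 = 7·1 + 0
Back-substituting gives 22·51 ≡ 1 (mod 59).

51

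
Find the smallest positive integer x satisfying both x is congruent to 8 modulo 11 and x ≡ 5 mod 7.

x ≡ 5 (mod 7) gives x ∈ {5, 12, 19}.
The first of these with x mod 11 = 8 is 19.

19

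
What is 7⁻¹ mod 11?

8

7·8 = 56 = 5·11 + 1, so 7⁻¹ ≡ 8 (mod 11).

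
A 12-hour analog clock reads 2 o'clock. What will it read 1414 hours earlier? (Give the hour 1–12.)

Dividing 1414 by 12 gives quotient 117 and remainder 10.
2 − 10 → 4 on a 12-hour dial.

4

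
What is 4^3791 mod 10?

4

The units digit of 4^n cycles with period 2: 4, 6, …
3791 mod 2 = 1, so the last digit matches 4^1 = 4.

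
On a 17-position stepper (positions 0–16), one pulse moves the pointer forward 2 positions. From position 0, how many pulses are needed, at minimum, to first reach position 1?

9

17 = 8·2 + 1
2 = 2·1 + 0
Back-substituting gives 2·9 ≡ 1 (mod 17).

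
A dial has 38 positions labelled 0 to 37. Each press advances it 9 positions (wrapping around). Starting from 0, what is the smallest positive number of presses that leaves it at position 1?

9·17 = 153 = 4·38 + 1, so 9⁻¹ ≡ 17 (mod 38).

17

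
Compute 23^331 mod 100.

27

Successive squares of 23 mod 100: 23^1≡23, 23^2≡29, 23^4≡41, 23^8≡81, 23^16≡61, 23^32≡21, 23^64≡41, 23^128≡81, 23^256≡61.
Since 331 = 1 + 2 + 8 + 64 + 256 in binary, 23^331 ≡ 23·29·81·41·61 ≡ 27 (mod 100).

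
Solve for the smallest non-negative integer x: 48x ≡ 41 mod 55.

2

48⁻¹ ≡ 47 (mod 55) because 48·47 = 2256 = 41·55 + 1.
So x ≡ 47·41 = 1927 ≡ 2 (mod 55).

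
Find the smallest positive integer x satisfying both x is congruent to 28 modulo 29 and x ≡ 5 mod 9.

86

x ≡ 5 (mod 9) gives x ∈ {5, 14, 23, 32, 41, 50, 59, 68, …}.
The first of these with x mod 29 = 28 is 86.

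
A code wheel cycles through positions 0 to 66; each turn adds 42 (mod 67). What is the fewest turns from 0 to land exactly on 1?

8

67 = 1·42 + 25
42 = 1·25 + 17
25 = 1·17 + 8
17 = 2·8 + 1
8 = 8·1 + 0
Back-substituting gives 42·8 ≡ 1 (mod 67).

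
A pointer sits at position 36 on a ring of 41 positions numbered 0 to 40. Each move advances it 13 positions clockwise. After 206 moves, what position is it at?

8

206·13 = 2678.
Dividing 2678 by 41 gives quotient 65 and remainder 13.
(36 + 13) mod 41 = 8.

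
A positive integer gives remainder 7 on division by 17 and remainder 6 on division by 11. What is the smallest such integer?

160

x ≡ 6 (mod 11) gives x ∈ {6, 17, 28, 39, 50, 61, 72, 83, …}.
The first of these with x mod 17 = 7 is 160.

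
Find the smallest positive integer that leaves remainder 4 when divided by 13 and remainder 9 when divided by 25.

134

Since 25·12 ≡ 1 (mod 13), take x = 9 + 25·((4−9)·12 mod 13) = 9 + 25·5 = 134.
Check: 134 mod 13 = 4, 134 mod 25 = 9.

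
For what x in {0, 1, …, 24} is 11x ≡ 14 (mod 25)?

24

11⁻¹ ≡ 16 (mod 25) because 11·16 = 176 = 7·25 + 1.
Multiplying both sides by 16: x ≡ 16·14 = 224 ≡ 24 (mod 25).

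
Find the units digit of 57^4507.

Powers of 7 mod 10 repeat with period 4: 7, 9, 3, 1.
4507 mod 4 = 3, so the last digit matches 7^3 = 3.

3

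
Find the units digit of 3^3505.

Powers of 3 mod 10 repeat with period 4: 3, 9, 7, 1.
3505 leaves remainder 1 on division by 4, so 3^3505 ends in 3.

3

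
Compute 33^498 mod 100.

Square-and-reduce mod 100: 33^1≡33, 33^2≡89, 33^4≡21, 33^8≡41, 33^16≡81, 33^32≡61, 33^64≡21, 33^128≡41, 33^256≡81.
Since 498 = 2 + 16 + 32 + 64 + 128 + 256 in binary, 33^498 ≡ 89·81·61·21·41·81 ≡ 9 (mod 100).

9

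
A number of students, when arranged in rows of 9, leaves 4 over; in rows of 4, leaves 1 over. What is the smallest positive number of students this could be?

x ≡ 1 (mod 4) gives x ∈ {1, 5, 9, 13}.
The first of these with x mod 9 = 4 is 13.

13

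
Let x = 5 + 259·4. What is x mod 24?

9

259·4 = 1036.
Dividing 1036 by 24 gives quotient 43 and remainder 4.
(5 + 4) mod 24 = 9.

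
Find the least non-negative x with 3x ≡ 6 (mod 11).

2

3⁻¹ ≡ 4 (mod 11) because 3·4 = 12 = 1·11 + 1.
So x ≡ 4·6 = 24 ≡ 2 (mod 11).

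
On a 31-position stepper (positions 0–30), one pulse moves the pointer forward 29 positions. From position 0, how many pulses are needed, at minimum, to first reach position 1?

31 = 1·29 + 2
29 = 14·2 + 1
2 = 2·1 + 0
Back-substituting gives 29·15 ≡ 1 (mod 31).

15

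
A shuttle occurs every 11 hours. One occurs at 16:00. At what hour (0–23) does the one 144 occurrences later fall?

16

144·11 = 1584.
Dividing 1584 by 24 gives quotient 66 and remainder 0.
(16 + 0) mod 24 = 16.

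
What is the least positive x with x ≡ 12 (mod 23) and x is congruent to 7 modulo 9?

196

x ≡ 7 (mod 9) gives x ∈ {7, 16, 25, 34, 43, 52, 61, 70, …}.
The first of these with x mod 23 = 12 is 196.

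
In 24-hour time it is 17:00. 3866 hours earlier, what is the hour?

3866 − 161·24 = 2, so 3866 ≡ 2 (mod 24).
(17 − 2) mod 24 = 15.

15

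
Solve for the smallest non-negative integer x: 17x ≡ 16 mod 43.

The inverse of 17 mod 43 is 38 (since 17·38 = 646 ≡ 1).
Multiplying both sides by 38: x ≡ 38·16 = 608 ≡ 6 (mod 43).

6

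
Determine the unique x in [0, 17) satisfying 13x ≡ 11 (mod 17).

10

The inverse of 13 mod 17 is 4 (since 13·4 = 52 ≡ 1).
Multiplying both sides by 4: x ≡ 4·11 = 44 ≡ 10 (mod 17).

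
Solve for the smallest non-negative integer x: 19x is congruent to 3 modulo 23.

The inverse of 19 mod 23 is 17 (since 19·17 = 323 ≡ 1).
So x ≡ 17·3 = 51 ≡ 5 (mod 23).
Check: 19·5 = 95 = 4·23 + 3.

5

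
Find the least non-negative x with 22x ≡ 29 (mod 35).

22

The inverse of 22 mod 35 is 8 (since 22·8 = 176 ≡ 1).
So x ≡ 8·29 = 232 ≡ 22 (mod 35).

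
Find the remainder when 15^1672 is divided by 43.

9

Successive squares of 15 mod 43: 15^1≡15, 15^2≡10, 15^4≡14, 15^8≡24, 15^16≡17, 15^32≡31, 15^64≡15, 15^128≡10, 15^256≡14, 15^512≡24, 15^1024≡17.
Since 1672 = 8 + 128 + 512 + 1024 in binary, 15^1672 ≡ 24·10·24·17 ≡ 9 (mod 43).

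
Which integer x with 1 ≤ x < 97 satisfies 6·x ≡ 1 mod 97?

97 = 16·6 + 1
6 = 6·1 + 0
Back-substituting gives 6·81 ≡ 1 (mod 97).

81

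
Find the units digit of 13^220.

Powers of 3 mod 10 repeat with period 4: 3, 9, 7, 1.
220 mod 4 = 0, so the last digit matches 3^4 = 1.

1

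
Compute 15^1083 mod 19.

By repeated squaring mod 19: 15^1≡15, 15^2≡16, 15^4≡9, 15^8≡5, 15^16≡6, 15^32≡17, 15^64≡4, 15^128≡16, 15^256≡9, 15^512≡5, 15^1024≡6.
1083 = 1 + 2 + 8 + 16 + 32 + 1024, so 15^1083 ≡ 15·16·5·6·17·6 ≡ 12 (mod 19).

12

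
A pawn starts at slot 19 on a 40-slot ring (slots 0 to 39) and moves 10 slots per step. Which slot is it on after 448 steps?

448·10 = 4480.
Dividing 4480 by 40 gives quotient 112 and remainder 0.
(19 + 0) mod 40 = 19.

19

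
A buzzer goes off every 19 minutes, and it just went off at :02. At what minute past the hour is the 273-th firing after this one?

273·19 = 5187.
5187 − 86·60 = 27, so 5187 ≡ 27 (mod 60).
(2 + 27) mod 60 = 29.

29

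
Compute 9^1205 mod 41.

9

Successive squares of 9 mod 41: 9^1≡9, 9^2≡40, 9^4≡1, 9^8≡1, 9^16≡1, 9^32≡1, 9^64≡1, 9^128≡1, 9^256≡1, 9^512≡1, 9^1024≡1.
1205 = 1 + 4 + 16 + 32 + 128 + 1024, so 9^1205 ≡ 9·1·1·1·1·1 ≡ 9 (mod 41).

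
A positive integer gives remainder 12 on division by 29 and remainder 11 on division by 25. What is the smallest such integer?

186

Since 25·7 ≡ 1 (mod 29), take x = 11 + 25·((12−11)·7 mod 29) = 11 + 25·7 = 186.
Check: 186 mod 29 = 12, 186 mod 25 = 11.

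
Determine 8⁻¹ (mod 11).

8·7 = 56 = 5·11 + 1, so 8⁻¹ ≡ 7 (mod 11).

7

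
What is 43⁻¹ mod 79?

79 = 1·43 + 36
43 = 1·36 + 7
36 = 5·7 + 1
7 = 7·1 + 0
Back-substituting gives 43·68 ≡ 1 (mod 79).

68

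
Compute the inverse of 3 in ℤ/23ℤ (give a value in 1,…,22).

8

23 = 7·3 + 2
3 = 1·2 + 1
2 = 2·1 + 0
Back-substituting gives 3·8 ≡ 1 (mod 23).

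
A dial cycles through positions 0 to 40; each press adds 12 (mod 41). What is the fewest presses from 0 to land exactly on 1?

12·24 = 288 = 7·41 + 1, so 12⁻¹ ≡ 24 (mod 41).

24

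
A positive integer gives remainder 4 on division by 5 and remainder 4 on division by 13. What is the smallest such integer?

4

x ≡ 4 (mod 5) gives x ∈ {4}.
The first of these with x mod 13 = 4 is 4.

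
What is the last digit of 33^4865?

3

Powers of 3 mod 10 repeat with period 4: 3, 9, 7, 1.
4865 leaves remainder 1 on division by 4, so 33^4865 ends in 3.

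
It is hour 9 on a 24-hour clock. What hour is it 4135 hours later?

4135 mod 24 = 7 (since 172·24 = 4128).
(9 + 7) mod 24 = 16.

16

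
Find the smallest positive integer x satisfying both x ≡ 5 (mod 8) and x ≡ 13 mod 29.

13

Since 29·5 ≡ 1 (mod 8), take x = 13 + 29·((5−13)·5 mod 8) = 13 + 29·0 = 13.
Check: 13 mod 8 = 5, 13 mod 29 = 13.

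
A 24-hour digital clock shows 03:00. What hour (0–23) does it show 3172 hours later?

7

Dividing 3172 by 24 gives quotient 132 and remainder 4.
(3 + 4) mod 24 = 7.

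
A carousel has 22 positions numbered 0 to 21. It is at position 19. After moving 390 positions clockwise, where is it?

13

390 = 17·22 + 16, so 390 mod 22 = 16.
(19 + 16) mod 22 = 13.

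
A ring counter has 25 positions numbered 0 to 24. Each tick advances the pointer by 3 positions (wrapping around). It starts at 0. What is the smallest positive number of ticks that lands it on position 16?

3⁻¹ ≡ 17 (mod 25) because 3·17 = 51 = 2·25 + 1.
So x ≡ 17·16 = 272 ≡ 22 (mod 25).
Check: 3·22 = 66 = 2·25 + 16.

22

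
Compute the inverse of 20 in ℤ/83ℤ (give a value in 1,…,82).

83 = 4·20 + 3
20 = 6·3 + 2
3 = 1·2 + 1
2 = 2·1 + 0
Back-substituting gives 20·54 ≡ 1 (mod 83).

54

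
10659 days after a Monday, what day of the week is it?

10659 − 1522·7 = 5, so 10659 ≡ 5 (mod 7).
Monday + 5 days → Saturday.

Saturday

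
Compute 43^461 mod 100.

43

Successive squares of 43 mod 100: 43^1≡43, 43^2≡49, 43^4≡1, 43^8≡1, 43^16≡1, 43^32≡1, 43^64≡1, 43^128≡1, 43^256≡1.
Since 461 = 1 + 4 + 8 + 64 + 128 + 256 in binary, 43^461 ≡ 43·1·1·1·1·1 ≡ 43 (mod 100).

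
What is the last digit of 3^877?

3

Last digits of 3^n: 3, 9, 7, 1 (period 4).
877 mod 4 = 1, so the last digit matches 3^1 = 3.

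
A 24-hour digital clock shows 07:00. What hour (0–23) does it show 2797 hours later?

Dividing 2797 by 24 gives quotient 116 and remainder 13.
(7 + 13) mod 24 = 20.

20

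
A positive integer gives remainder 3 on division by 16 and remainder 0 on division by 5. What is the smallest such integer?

x ≡ 0 (mod 5) gives x ∈ {0, 5, 10, 15, 20, 25, 30, 35}.
The first of these with x mod 16 = 3 is 35.

35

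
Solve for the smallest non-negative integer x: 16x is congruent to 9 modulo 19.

16⁻¹ ≡ 6 (mod 19) because 16·6 = 96 = 5·19 + 1.
Multiplying both sides by 6: x ≡ 6·9 = 54 ≡ 16 (mod 19).

16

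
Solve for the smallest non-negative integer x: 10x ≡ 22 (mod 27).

10⁻¹ ≡ 19 (mod 27) because 10·19 = 190 = 7·27 + 1.
Multiplying both sides by 19: x ≡ 19·22 = 418 ≡ 13 (mod 27).

13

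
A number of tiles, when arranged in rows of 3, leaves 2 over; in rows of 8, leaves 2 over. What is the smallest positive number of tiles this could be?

2

x ≡ 2 (mod 3) gives x ∈ {2}.
The first of these with x mod 8 = 2 is 2.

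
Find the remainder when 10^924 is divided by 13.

Successive squares of 10 mod 13: 10^1≡10, 10^2≡9, 10^4≡3, 10^8≡9, 10^16≡3, 10^32≡9, 10^64≡3, 10^128≡9, 10^256≡3, 10^512≡9.
924 = 4 + 8 + 16 + 128 + 256 + 512, so 10^924 ≡ 3·9·3·9·3·9 ≡ 1 (mod 13).

1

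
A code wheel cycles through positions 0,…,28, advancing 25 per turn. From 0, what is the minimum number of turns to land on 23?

The inverse of 25 mod 29 is 7 (since 25·7 = 175 ≡ 1).
Multiplying both sides by 7: x ≡ 7·23 = 161 ≡ 16 (mod 29).
Check: 25·16 = 400 = 13·29 + 23.

16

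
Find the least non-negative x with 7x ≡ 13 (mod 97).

7⁻¹ ≡ 14 (mod 97) because 7·14 = 98 = 1·97 + 1.
Multiplying both sides by 14: x ≡ 14·13 = 182 ≡ 85 (mod 97).

85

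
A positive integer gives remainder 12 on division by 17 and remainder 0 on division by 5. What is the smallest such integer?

Since 5·7 ≡ 1 (mod 17), take x = 0 + 5·((12−0)·7 mod 17) = 0 + 5·16 = 80.
Check: 80 mod 17 = 12, 80 mod 5 = 0.

80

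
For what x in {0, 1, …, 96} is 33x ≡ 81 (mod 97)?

73

The inverse of 33 mod 97 is 50 (since 33·50 = 1650 ≡ 1).
Multiplying both sides by 50: x ≡ 50·81 = 4050 ≡ 73 (mod 97).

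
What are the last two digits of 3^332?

41

Square-and-reduce mod 100: 3^1≡3, 3^2≡9, 3^4≡81, 3^8≡61, 3^16≡21, 3^32≡41, 3^64≡81, 3^128≡61, 3^256≡21.
332 = 4 + 8 + 64 + 256, so 3^332 ≡ 81·61·81·21 ≡ 41 (mod 100).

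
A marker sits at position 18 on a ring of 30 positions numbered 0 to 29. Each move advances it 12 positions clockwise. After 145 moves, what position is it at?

18

145·12 = 1740.
Dividing 1740 by 30 gives quotient 58 and remainder 0.
(18 + 0) mod 30 = 18.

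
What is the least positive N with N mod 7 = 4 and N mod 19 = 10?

67

x ≡ 4 (mod 7) gives x ∈ {4, 11, 18, 25, 32, 39, 46, 53, …}.
The first of these with x mod 19 = 10 is 67.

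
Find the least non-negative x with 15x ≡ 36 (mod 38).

10

The inverse of 15 mod 38 is 33 (since 15·33 = 495 ≡ 1).
Multiplying both sides by 33: x ≡ 33·36 = 1188 ≡ 10 (mod 38).
Check: 15·10 = 150 = 3·38 + 36.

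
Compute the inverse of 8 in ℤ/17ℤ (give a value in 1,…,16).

15

8·15 = 120 = 7·17 + 1, so 8⁻¹ ≡ 15 (mod 17).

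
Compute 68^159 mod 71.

13

Successive squares of 68 mod 71: 68^1≡68, 68^2≡9, 68^4≡10, 68^8≡29, 68^16≡60, 68^32≡50, 68^64≡15, 68^128≡12.
Since 159 = 1 + 2 + 4 + 8 + 16 + 128 in binary, 68^159 ≡ 68·9·10·29·60·12 ≡ 13 (mod 71).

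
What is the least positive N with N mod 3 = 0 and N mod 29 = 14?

Since 29·2 ≡ 1 (mod 3), take x = 14 + 29·((0−14)·2 mod 3) = 14 + 29·2 = 72.
Check: 72 mod 3 = 0, 72 mod 29 = 14.

72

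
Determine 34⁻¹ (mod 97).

20

34·20 = 680 = 7·97 + 1, so 34⁻¹ ≡ 20 (mod 97).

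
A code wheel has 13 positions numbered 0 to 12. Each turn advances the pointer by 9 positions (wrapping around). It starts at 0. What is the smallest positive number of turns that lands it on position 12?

10

The inverse of 9 mod 13 is 3 (since 9·3 = 27 ≡ 1).
So x ≡ 3·12 = 36 ≡ 10 (mod 13).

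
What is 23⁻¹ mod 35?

23·32 = 736 = 21·35 + 1, so 23⁻¹ ≡ 32 (mod 35).

32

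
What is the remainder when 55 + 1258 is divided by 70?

1258 = 17·70 + 68, so 1258 mod 70 = 68.
(55 + 68) mod 70 = 53.

53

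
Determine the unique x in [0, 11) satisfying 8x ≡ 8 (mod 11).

1

The inverse of 8 mod 11 is 7 (since 8·7 = 56 ≡ 1).
So x ≡ 7·8 = 56 ≡ 1 (mod 11).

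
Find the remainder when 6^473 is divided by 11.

By repeated squaring mod 11: 6^1≡6, 6^2≡3, 6^4≡9, 6^8≡4, 6^16≡5, 6^32≡3, 6^64≡9, 6^128≡4, 6^256≡5.
Since 473 = 1 + 8 + 16 + 64 + 128 + 256 in binary, 6^473 ≡ 6·4·5·9·4·5 ≡ 7 (mod 11).

7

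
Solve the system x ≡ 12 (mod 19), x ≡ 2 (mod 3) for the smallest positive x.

Since 3·13 ≡ 1 (mod 19), take x = 2 + 3·((12−2)·13 mod 19) = 2 + 3·16 = 50.
Check: 50 mod 19 = 12, 50 mod 3 = 2.

50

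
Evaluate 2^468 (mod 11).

3

By repeated squaring mod 11: 2^1≡2, 2^2≡4, 2^4≡5, 2^8≡3, 2^16≡9, 2^32≡4, 2^64≡5, 2^128≡3, 2^256≡9.
468 = 4 + 16 + 64 + 128 + 256, so 2^468 ≡ 5·9·5·3·9 ≡ 3 (mod 11).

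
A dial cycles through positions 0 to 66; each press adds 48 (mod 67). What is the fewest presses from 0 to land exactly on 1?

67 = 1·48 + 19
48 = 2·19 + 10
19 = 1·10 + 9
10 = 1·9 + 1
9 = 9·1 + 0
Back-substituting gives 48·7 ≡ 1 (mod 67).

7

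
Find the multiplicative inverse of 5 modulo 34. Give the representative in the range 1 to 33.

5·7 = 35 = 1·34 + 1, so 5⁻¹ ≡ 7 (mod 34).

7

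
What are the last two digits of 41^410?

Successive squares of 41 mod 100: 41^1≡41, 41^2≡81, 41^4≡61, 41^8≡21, 41^16≡41, 41^32≡81, 41^64≡61, 41^128≡21, 41^256≡41.
410 = 2 + 8 + 16 + 128 + 256, so 41^410 ≡ 81·21·41·21·41 ≡ 1 (mod 100).

01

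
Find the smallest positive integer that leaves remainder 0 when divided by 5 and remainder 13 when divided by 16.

45

Since 16·1 ≡ 1 (mod 5), take x = 13 + 16·((0−13)·1 mod 5) = 13 + 16·2 = 45.
Check: 45 mod 5 = 0, 45 mod 16 = 13.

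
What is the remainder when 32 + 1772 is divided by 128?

1772 mod 128 = 108 (since 13·128 = 1664).
(32 + 108) mod 128 = 12.

12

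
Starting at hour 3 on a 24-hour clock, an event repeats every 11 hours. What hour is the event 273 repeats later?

273·11 = 3003.
3003 = 125·24 + 3, so 3003 mod 24 = 3.
(3 + 3) mod 24 = 6.

6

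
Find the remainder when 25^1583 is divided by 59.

57

Successive squares of 25 mod 59: 25^1≡25, 25^2≡35, 25^4≡45, 25^8≡19, 25^16≡7, 25^32≡49, 25^64≡41, 25^128≡29, 25^256≡15, 25^512≡48, 25^1024≡3.
Since 1583 = 1 + 2 + 4 + 8 + 32 + 512 + 1024 in binary, 25^1583 ≡ 25·35·45·19·49·48·3 ≡ 57 (mod 59).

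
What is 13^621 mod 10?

Powers of 3 mod 10 repeat with period 4: 3, 9, 7, 1.
621 mod 4 = 1, so the last digit matches 3^1 = 3.

3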